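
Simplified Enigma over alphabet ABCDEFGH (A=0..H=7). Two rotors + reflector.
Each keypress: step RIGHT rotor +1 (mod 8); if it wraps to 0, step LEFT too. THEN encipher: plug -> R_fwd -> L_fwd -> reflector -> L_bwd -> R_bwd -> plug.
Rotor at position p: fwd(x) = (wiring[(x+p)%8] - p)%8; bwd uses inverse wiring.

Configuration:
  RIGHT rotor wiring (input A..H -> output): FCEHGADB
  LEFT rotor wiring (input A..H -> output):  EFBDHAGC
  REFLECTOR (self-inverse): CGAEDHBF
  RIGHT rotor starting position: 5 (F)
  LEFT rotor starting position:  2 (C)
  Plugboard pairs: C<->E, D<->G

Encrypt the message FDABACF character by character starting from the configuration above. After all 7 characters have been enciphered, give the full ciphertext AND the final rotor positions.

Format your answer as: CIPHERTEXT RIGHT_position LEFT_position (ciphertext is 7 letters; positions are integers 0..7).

Char 1 ('F'): step: R->6, L=2; F->plug->F->R->B->L->B->refl->G->L'->D->R'->B->plug->B
Char 2 ('D'): step: R->7, L=2; D->plug->G->R->B->L->B->refl->G->L'->D->R'->C->plug->E
Char 3 ('A'): step: R->0, L->3 (L advanced); A->plug->A->R->F->L->B->refl->G->L'->H->R'->D->plug->G
Char 4 ('B'): step: R->1, L=3; B->plug->B->R->D->L->D->refl->E->L'->B->R'->A->plug->A
Char 5 ('A'): step: R->2, L=3; A->plug->A->R->C->L->F->refl->H->L'->E->R'->C->plug->E
Char 6 ('C'): step: R->3, L=3; C->plug->E->R->G->L->C->refl->A->L'->A->R'->D->plug->G
Char 7 ('F'): step: R->4, L=3; F->plug->F->R->G->L->C->refl->A->L'->A->R'->G->plug->D
Final: ciphertext=BEGAEGD, RIGHT=4, LEFT=3

Answer: BEGAEGD 4 3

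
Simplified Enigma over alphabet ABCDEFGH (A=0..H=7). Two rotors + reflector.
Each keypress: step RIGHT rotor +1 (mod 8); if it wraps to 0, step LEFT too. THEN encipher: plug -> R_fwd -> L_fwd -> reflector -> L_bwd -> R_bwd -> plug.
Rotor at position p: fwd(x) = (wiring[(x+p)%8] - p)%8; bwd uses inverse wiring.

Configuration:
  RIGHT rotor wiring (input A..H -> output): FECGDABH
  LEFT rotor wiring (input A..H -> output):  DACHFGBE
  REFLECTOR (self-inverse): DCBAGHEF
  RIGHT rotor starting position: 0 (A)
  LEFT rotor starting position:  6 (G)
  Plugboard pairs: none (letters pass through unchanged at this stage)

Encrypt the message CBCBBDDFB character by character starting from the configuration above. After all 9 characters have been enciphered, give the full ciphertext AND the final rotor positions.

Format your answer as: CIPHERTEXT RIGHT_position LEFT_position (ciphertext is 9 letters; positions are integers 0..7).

Char 1 ('C'): step: R->1, L=6; C->plug->C->R->F->L->B->refl->C->L'->D->R'->A->plug->A
Char 2 ('B'): step: R->2, L=6; B->plug->B->R->E->L->E->refl->G->L'->B->R'->C->plug->C
Char 3 ('C'): step: R->3, L=6; C->plug->C->R->F->L->B->refl->C->L'->D->R'->A->plug->A
Char 4 ('B'): step: R->4, L=6; B->plug->B->R->E->L->E->refl->G->L'->B->R'->E->plug->E
Char 5 ('B'): step: R->5, L=6; B->plug->B->R->E->L->E->refl->G->L'->B->R'->G->plug->G
Char 6 ('D'): step: R->6, L=6; D->plug->D->R->G->L->H->refl->F->L'->C->R'->H->plug->H
Char 7 ('D'): step: R->7, L=6; D->plug->D->R->D->L->C->refl->B->L'->F->R'->C->plug->C
Char 8 ('F'): step: R->0, L->7 (L advanced); F->plug->F->R->A->L->F->refl->H->L'->G->R'->D->plug->D
Char 9 ('B'): step: R->1, L=7; B->plug->B->R->B->L->E->refl->G->L'->F->R'->C->plug->C
Final: ciphertext=ACAEGHCDC, RIGHT=1, LEFT=7

Answer: ACAEGHCDC 1 7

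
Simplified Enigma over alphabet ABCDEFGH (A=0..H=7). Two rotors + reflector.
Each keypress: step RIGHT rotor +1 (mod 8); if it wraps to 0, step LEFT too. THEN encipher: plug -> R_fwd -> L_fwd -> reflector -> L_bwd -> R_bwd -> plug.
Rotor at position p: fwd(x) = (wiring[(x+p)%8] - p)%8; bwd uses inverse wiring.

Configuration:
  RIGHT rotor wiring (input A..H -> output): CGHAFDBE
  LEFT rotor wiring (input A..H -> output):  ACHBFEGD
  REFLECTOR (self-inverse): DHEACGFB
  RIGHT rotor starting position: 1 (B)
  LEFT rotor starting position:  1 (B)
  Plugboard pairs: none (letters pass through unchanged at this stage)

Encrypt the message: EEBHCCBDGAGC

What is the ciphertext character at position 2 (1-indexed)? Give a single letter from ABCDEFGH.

Char 1 ('E'): step: R->2, L=1; E->plug->E->R->H->L->H->refl->B->L'->A->R'->G->plug->G
Char 2 ('E'): step: R->3, L=1; E->plug->E->R->B->L->G->refl->F->L'->F->R'->A->plug->A

A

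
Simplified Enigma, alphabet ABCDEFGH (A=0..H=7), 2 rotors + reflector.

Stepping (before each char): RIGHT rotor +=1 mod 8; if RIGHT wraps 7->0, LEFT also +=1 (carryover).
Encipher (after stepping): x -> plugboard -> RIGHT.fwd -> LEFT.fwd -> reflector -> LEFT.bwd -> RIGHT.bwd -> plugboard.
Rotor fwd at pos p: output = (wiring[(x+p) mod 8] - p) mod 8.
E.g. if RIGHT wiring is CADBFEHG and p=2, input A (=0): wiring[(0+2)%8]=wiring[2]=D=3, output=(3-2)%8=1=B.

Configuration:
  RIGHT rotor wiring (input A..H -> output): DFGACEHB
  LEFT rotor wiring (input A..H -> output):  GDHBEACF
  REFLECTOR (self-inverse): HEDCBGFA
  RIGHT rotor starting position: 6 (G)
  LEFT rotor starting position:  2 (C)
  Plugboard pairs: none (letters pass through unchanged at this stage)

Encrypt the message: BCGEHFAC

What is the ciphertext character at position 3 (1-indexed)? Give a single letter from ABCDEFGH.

Char 1 ('B'): step: R->7, L=2; B->plug->B->R->E->L->A->refl->H->L'->B->R'->E->plug->E
Char 2 ('C'): step: R->0, L->3 (L advanced); C->plug->C->R->G->L->A->refl->H->L'->D->R'->A->plug->A
Char 3 ('G'): step: R->1, L=3; G->plug->G->R->A->L->G->refl->F->L'->C->R'->H->plug->H

H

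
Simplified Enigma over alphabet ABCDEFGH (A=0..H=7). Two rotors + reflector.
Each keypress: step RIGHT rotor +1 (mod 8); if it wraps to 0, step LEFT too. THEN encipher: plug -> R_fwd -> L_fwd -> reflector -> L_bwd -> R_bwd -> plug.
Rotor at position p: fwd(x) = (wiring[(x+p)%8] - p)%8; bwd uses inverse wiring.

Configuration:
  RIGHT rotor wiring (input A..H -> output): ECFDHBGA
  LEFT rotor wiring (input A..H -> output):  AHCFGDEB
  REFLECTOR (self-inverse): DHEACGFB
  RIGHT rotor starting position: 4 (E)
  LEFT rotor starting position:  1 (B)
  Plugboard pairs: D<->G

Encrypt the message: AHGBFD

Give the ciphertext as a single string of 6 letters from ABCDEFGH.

Char 1 ('A'): step: R->5, L=1; A->plug->A->R->E->L->C->refl->E->L'->C->R'->H->plug->H
Char 2 ('H'): step: R->6, L=1; H->plug->H->R->D->L->F->refl->G->L'->A->R'->A->plug->A
Char 3 ('G'): step: R->7, L=1; G->plug->D->R->G->L->A->refl->D->L'->F->R'->B->plug->B
Char 4 ('B'): step: R->0, L->2 (L advanced); B->plug->B->R->C->L->E->refl->C->L'->E->R'->A->plug->A
Char 5 ('F'): step: R->1, L=2; F->plug->F->R->F->L->H->refl->B->L'->D->R'->H->plug->H
Char 6 ('D'): step: R->2, L=2; D->plug->G->R->C->L->E->refl->C->L'->E->R'->E->plug->E

Answer: HABAHE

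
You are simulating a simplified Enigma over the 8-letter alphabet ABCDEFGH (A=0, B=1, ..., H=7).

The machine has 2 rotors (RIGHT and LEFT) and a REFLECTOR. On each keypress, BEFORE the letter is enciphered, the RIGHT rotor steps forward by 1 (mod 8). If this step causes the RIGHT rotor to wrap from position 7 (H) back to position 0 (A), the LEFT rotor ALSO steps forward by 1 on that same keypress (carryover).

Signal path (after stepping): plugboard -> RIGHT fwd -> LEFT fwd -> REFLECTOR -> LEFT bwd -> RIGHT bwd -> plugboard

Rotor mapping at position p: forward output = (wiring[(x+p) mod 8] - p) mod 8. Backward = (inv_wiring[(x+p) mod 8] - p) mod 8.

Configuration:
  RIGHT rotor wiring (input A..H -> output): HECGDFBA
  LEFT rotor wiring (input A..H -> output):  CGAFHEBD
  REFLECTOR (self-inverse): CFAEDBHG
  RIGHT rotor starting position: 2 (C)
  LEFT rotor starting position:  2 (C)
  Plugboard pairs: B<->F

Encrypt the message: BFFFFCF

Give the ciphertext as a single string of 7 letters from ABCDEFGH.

Answer: FAAGBAH

Derivation:
Char 1 ('B'): step: R->3, L=2; B->plug->F->R->E->L->H->refl->G->L'->A->R'->B->plug->F
Char 2 ('F'): step: R->4, L=2; F->plug->B->R->B->L->D->refl->E->L'->H->R'->A->plug->A
Char 3 ('F'): step: R->5, L=2; F->plug->B->R->E->L->H->refl->G->L'->A->R'->A->plug->A
Char 4 ('F'): step: R->6, L=2; F->plug->B->R->C->L->F->refl->B->L'->F->R'->G->plug->G
Char 5 ('F'): step: R->7, L=2; F->plug->B->R->A->L->G->refl->H->L'->E->R'->F->plug->B
Char 6 ('C'): step: R->0, L->3 (L advanced); C->plug->C->R->C->L->B->refl->F->L'->H->R'->A->plug->A
Char 7 ('F'): step: R->1, L=3; F->plug->B->R->B->L->E->refl->D->L'->G->R'->H->plug->H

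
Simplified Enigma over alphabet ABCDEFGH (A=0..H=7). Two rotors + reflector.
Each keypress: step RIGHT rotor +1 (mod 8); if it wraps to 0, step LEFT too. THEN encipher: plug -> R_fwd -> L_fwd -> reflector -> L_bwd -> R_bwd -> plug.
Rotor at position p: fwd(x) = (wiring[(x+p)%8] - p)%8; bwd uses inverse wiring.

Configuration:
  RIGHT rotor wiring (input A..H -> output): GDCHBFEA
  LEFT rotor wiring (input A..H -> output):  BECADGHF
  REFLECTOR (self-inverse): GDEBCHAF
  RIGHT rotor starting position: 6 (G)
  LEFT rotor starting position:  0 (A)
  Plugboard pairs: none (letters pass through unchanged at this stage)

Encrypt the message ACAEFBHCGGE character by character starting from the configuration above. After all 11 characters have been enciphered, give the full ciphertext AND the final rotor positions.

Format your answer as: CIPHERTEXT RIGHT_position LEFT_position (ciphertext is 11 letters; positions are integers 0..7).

Char 1 ('A'): step: R->7, L=0; A->plug->A->R->B->L->E->refl->C->L'->C->R'->F->plug->F
Char 2 ('C'): step: R->0, L->1 (L advanced); C->plug->C->R->C->L->H->refl->F->L'->E->R'->G->plug->G
Char 3 ('A'): step: R->1, L=1; A->plug->A->R->C->L->H->refl->F->L'->E->R'->E->plug->E
Char 4 ('E'): step: R->2, L=1; E->plug->E->R->C->L->H->refl->F->L'->E->R'->G->plug->G
Char 5 ('F'): step: R->3, L=1; F->plug->F->R->D->L->C->refl->E->L'->G->R'->B->plug->B
Char 6 ('B'): step: R->4, L=1; B->plug->B->R->B->L->B->refl->D->L'->A->R'->C->plug->C
Char 7 ('H'): step: R->5, L=1; H->plug->H->R->E->L->F->refl->H->L'->C->R'->G->plug->G
Char 8 ('C'): step: R->6, L=1; C->plug->C->R->A->L->D->refl->B->L'->B->R'->F->plug->F
Char 9 ('G'): step: R->7, L=1; G->plug->G->R->G->L->E->refl->C->L'->D->R'->D->plug->D
Char 10 ('G'): step: R->0, L->2 (L advanced); G->plug->G->R->E->L->F->refl->H->L'->G->R'->A->plug->A
Char 11 ('E'): step: R->1, L=2; E->plug->E->R->E->L->F->refl->H->L'->G->R'->C->plug->C
Final: ciphertext=FGEGBCGFDAC, RIGHT=1, LEFT=2

Answer: FGEGBCGFDAC 1 2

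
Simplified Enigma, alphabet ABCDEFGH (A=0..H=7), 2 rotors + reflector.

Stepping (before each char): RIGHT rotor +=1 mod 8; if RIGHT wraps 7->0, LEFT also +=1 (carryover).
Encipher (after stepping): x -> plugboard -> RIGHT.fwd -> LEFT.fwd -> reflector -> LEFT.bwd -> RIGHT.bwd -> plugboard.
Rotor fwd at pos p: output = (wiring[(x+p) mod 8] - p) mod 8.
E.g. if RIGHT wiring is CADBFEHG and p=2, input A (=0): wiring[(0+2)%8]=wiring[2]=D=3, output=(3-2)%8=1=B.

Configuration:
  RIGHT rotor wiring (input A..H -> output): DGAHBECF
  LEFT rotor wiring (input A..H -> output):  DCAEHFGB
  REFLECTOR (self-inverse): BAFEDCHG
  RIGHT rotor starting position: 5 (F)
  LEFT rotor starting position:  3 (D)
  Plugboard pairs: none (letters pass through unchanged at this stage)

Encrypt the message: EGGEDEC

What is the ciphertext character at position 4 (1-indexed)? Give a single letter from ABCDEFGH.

Char 1 ('E'): step: R->6, L=3; E->plug->E->R->C->L->C->refl->F->L'->H->R'->B->plug->B
Char 2 ('G'): step: R->7, L=3; G->plug->G->R->F->L->A->refl->B->L'->A->R'->E->plug->E
Char 3 ('G'): step: R->0, L->4 (L advanced); G->plug->G->R->C->L->C->refl->F->L'->D->R'->A->plug->A
Char 4 ('E'): step: R->1, L=4; E->plug->E->R->D->L->F->refl->C->L'->C->R'->H->plug->H

H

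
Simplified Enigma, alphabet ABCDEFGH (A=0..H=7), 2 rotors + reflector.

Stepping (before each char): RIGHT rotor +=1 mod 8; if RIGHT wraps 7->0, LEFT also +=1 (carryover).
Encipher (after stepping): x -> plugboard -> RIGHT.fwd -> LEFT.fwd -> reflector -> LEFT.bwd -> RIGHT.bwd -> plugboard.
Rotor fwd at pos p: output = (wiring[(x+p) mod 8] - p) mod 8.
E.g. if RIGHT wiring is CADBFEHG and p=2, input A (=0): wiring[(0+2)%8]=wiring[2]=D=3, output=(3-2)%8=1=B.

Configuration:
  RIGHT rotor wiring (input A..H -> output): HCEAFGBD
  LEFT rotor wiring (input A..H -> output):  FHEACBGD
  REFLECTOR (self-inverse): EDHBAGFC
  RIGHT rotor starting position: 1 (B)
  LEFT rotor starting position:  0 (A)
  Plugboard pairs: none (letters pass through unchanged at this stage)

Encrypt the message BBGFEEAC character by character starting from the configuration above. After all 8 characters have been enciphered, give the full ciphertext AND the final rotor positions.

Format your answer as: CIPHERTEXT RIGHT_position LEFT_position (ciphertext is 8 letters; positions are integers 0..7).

Answer: HCFEHACD 1 1

Derivation:
Char 1 ('B'): step: R->2, L=0; B->plug->B->R->G->L->G->refl->F->L'->A->R'->H->plug->H
Char 2 ('B'): step: R->3, L=0; B->plug->B->R->C->L->E->refl->A->L'->D->R'->C->plug->C
Char 3 ('G'): step: R->4, L=0; G->plug->G->R->A->L->F->refl->G->L'->G->R'->F->plug->F
Char 4 ('F'): step: R->5, L=0; F->plug->F->R->H->L->D->refl->B->L'->F->R'->E->plug->E
Char 5 ('E'): step: R->6, L=0; E->plug->E->R->G->L->G->refl->F->L'->A->R'->H->plug->H
Char 6 ('E'): step: R->7, L=0; E->plug->E->R->B->L->H->refl->C->L'->E->R'->A->plug->A
Char 7 ('A'): step: R->0, L->1 (L advanced); A->plug->A->R->H->L->E->refl->A->L'->E->R'->C->plug->C
Char 8 ('C'): step: R->1, L=1; C->plug->C->R->H->L->E->refl->A->L'->E->R'->D->plug->D
Final: ciphertext=HCFEHACD, RIGHT=1, LEFT=1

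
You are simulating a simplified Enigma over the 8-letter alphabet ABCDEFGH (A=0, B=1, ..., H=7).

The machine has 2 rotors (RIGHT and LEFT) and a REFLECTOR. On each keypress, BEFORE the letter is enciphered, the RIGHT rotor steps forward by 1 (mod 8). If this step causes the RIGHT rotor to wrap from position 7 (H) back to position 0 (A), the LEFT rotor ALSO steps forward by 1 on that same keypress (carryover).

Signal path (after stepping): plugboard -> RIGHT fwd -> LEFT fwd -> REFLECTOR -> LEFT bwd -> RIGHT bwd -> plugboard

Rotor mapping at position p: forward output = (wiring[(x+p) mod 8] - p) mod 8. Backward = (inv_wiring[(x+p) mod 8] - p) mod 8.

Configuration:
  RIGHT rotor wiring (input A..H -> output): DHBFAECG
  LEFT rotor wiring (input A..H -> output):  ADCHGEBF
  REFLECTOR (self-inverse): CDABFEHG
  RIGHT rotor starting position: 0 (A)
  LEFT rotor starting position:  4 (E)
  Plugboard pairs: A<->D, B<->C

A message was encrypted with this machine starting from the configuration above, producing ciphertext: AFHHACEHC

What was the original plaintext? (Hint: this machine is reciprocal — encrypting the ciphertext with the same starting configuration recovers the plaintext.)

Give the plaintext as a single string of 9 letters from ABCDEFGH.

Char 1 ('A'): step: R->1, L=4; A->plug->D->R->H->L->D->refl->B->L'->D->R'->E->plug->E
Char 2 ('F'): step: R->2, L=4; F->plug->F->R->E->L->E->refl->F->L'->C->R'->D->plug->A
Char 3 ('H'): step: R->3, L=4; H->plug->H->R->G->L->G->refl->H->L'->F->R'->B->plug->C
Char 4 ('H'): step: R->4, L=4; H->plug->H->R->B->L->A->refl->C->L'->A->R'->B->plug->C
Char 5 ('A'): step: R->5, L=4; A->plug->D->R->G->L->G->refl->H->L'->F->R'->B->plug->C
Char 6 ('C'): step: R->6, L=4; C->plug->B->R->A->L->C->refl->A->L'->B->R'->D->plug->A
Char 7 ('E'): step: R->7, L=4; E->plug->E->R->G->L->G->refl->H->L'->F->R'->G->plug->G
Char 8 ('H'): step: R->0, L->5 (L advanced); H->plug->H->R->G->L->C->refl->A->L'->C->R'->G->plug->G
Char 9 ('C'): step: R->1, L=5; C->plug->B->R->A->L->H->refl->G->L'->E->R'->C->plug->B

Answer: EACCCAGGB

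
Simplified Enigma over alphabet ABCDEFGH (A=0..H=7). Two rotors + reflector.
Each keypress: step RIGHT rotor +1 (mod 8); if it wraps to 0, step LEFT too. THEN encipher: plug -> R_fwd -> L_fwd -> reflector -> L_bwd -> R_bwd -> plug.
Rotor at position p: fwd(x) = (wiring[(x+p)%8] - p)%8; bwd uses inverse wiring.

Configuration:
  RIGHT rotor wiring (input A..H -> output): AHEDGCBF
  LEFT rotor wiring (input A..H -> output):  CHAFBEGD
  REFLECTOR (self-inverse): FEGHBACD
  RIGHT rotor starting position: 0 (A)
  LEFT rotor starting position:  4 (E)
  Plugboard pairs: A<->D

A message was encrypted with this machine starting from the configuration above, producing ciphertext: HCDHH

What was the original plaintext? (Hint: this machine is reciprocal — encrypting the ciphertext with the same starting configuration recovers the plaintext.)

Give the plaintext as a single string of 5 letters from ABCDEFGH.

Answer: DDHBC

Derivation:
Char 1 ('H'): step: R->1, L=4; H->plug->H->R->H->L->B->refl->E->L'->G->R'->A->plug->D
Char 2 ('C'): step: R->2, L=4; C->plug->C->R->E->L->G->refl->C->L'->C->R'->A->plug->D
Char 3 ('D'): step: R->3, L=4; D->plug->A->R->A->L->F->refl->A->L'->B->R'->H->plug->H
Char 4 ('H'): step: R->4, L=4; H->plug->H->R->H->L->B->refl->E->L'->G->R'->B->plug->B
Char 5 ('H'): step: R->5, L=4; H->plug->H->R->B->L->A->refl->F->L'->A->R'->C->plug->C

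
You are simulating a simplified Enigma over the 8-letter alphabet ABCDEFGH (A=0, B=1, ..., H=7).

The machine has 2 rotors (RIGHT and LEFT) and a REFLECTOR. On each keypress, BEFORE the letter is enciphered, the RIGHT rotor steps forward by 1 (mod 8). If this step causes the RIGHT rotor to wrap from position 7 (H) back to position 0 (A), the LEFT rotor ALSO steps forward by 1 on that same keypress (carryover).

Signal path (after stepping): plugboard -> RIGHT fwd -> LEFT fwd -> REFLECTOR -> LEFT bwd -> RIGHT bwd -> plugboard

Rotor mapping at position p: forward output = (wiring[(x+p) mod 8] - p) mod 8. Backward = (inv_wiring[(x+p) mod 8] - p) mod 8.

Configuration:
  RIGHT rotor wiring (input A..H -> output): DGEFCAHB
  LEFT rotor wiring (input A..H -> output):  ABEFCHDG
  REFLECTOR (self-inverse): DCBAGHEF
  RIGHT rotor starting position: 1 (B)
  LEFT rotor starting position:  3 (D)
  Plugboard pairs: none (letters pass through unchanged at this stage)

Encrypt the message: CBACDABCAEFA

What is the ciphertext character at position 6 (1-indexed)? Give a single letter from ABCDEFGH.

Char 1 ('C'): step: R->2, L=3; C->plug->C->R->A->L->C->refl->B->L'->H->R'->F->plug->F
Char 2 ('B'): step: R->3, L=3; B->plug->B->R->H->L->B->refl->C->L'->A->R'->F->plug->F
Char 3 ('A'): step: R->4, L=3; A->plug->A->R->G->L->G->refl->E->L'->C->R'->F->plug->F
Char 4 ('C'): step: R->5, L=3; C->plug->C->R->E->L->D->refl->A->L'->D->R'->A->plug->A
Char 5 ('D'): step: R->6, L=3; D->plug->D->R->A->L->C->refl->B->L'->H->R'->F->plug->F
Char 6 ('A'): step: R->7, L=3; A->plug->A->R->C->L->E->refl->G->L'->G->R'->E->plug->E

E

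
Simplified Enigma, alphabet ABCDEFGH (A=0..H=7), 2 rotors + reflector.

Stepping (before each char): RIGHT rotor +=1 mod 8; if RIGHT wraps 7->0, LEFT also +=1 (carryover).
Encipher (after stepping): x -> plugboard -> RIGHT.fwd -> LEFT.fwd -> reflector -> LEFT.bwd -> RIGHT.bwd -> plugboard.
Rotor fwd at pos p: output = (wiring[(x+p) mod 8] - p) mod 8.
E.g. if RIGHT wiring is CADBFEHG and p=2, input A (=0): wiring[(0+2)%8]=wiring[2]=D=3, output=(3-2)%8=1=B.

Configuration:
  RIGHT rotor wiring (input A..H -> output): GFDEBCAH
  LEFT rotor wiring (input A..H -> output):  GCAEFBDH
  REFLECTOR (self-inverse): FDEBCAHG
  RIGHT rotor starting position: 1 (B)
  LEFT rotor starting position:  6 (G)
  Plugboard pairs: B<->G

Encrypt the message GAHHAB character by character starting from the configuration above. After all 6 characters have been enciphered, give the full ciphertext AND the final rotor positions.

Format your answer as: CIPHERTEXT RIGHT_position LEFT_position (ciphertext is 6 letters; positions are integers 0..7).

Answer: DCEGCD 7 6

Derivation:
Char 1 ('G'): step: R->2, L=6; G->plug->B->R->C->L->A->refl->F->L'->A->R'->D->plug->D
Char 2 ('A'): step: R->3, L=6; A->plug->A->R->B->L->B->refl->D->L'->H->R'->C->plug->C
Char 3 ('H'): step: R->4, L=6; H->plug->H->R->A->L->F->refl->A->L'->C->R'->E->plug->E
Char 4 ('H'): step: R->5, L=6; H->plug->H->R->E->L->C->refl->E->L'->D->R'->B->plug->G
Char 5 ('A'): step: R->6, L=6; A->plug->A->R->C->L->A->refl->F->L'->A->R'->C->plug->C
Char 6 ('B'): step: R->7, L=6; B->plug->G->R->D->L->E->refl->C->L'->E->R'->D->plug->D
Final: ciphertext=DCEGCD, RIGHT=7, LEFT=6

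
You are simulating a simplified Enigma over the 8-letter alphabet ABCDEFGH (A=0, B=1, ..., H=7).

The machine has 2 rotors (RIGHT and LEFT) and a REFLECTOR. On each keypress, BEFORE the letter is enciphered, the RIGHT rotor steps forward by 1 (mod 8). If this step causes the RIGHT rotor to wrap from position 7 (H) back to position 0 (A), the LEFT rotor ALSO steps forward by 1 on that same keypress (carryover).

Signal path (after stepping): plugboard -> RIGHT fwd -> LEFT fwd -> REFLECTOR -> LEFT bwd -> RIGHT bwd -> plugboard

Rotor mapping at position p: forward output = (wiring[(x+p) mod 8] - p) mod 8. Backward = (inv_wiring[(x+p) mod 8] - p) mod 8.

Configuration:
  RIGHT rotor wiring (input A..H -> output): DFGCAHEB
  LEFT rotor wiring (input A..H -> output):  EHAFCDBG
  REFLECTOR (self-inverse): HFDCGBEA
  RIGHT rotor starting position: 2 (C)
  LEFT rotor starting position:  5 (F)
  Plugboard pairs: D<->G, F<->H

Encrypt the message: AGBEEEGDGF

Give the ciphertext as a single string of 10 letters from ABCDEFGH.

Answer: DAAFCDHGBD

Derivation:
Char 1 ('A'): step: R->3, L=5; A->plug->A->R->H->L->F->refl->B->L'->C->R'->G->plug->D
Char 2 ('G'): step: R->4, L=5; G->plug->D->R->F->L->D->refl->C->L'->E->R'->A->plug->A
Char 3 ('B'): step: R->5, L=5; B->plug->B->R->H->L->F->refl->B->L'->C->R'->A->plug->A
Char 4 ('E'): step: R->6, L=5; E->plug->E->R->A->L->G->refl->E->L'->B->R'->H->plug->F
Char 5 ('E'): step: R->7, L=5; E->plug->E->R->D->L->H->refl->A->L'->G->R'->C->plug->C
Char 6 ('E'): step: R->0, L->6 (L advanced); E->plug->E->R->A->L->D->refl->C->L'->E->R'->G->plug->D
Char 7 ('G'): step: R->1, L=6; G->plug->D->R->H->L->F->refl->B->L'->D->R'->F->plug->H
Char 8 ('D'): step: R->2, L=6; D->plug->G->R->B->L->A->refl->H->L'->F->R'->D->plug->G
Char 9 ('G'): step: R->3, L=6; G->plug->D->R->B->L->A->refl->H->L'->F->R'->B->plug->B
Char 10 ('F'): step: R->4, L=6; F->plug->H->R->G->L->E->refl->G->L'->C->R'->G->plug->D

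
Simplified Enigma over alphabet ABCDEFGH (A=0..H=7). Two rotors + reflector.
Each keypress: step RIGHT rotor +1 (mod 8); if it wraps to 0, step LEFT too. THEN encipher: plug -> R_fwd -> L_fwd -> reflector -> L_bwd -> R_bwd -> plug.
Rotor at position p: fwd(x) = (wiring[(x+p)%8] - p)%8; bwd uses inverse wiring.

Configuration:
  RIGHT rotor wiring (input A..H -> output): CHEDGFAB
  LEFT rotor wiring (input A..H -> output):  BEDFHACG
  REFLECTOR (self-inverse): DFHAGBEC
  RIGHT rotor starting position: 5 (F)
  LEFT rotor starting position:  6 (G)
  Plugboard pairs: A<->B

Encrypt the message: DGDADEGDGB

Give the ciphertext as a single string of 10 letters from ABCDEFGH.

Answer: BECECCAFDG

Derivation:
Char 1 ('D'): step: R->6, L=6; D->plug->D->R->B->L->A->refl->D->L'->C->R'->A->plug->B
Char 2 ('G'): step: R->7, L=6; G->plug->G->R->G->L->B->refl->F->L'->E->R'->E->plug->E
Char 3 ('D'): step: R->0, L->7 (L advanced); D->plug->D->R->D->L->E->refl->G->L'->E->R'->C->plug->C
Char 4 ('A'): step: R->1, L=7; A->plug->B->R->D->L->E->refl->G->L'->E->R'->E->plug->E
Char 5 ('D'): step: R->2, L=7; D->plug->D->R->D->L->E->refl->G->L'->E->R'->C->plug->C
Char 6 ('E'): step: R->3, L=7; E->plug->E->R->G->L->B->refl->F->L'->C->R'->C->plug->C
Char 7 ('G'): step: R->4, L=7; G->plug->G->R->A->L->H->refl->C->L'->B->R'->B->plug->A
Char 8 ('D'): step: R->5, L=7; D->plug->D->R->F->L->A->refl->D->L'->H->R'->F->plug->F
Char 9 ('G'): step: R->6, L=7; G->plug->G->R->A->L->H->refl->C->L'->B->R'->D->plug->D
Char 10 ('B'): step: R->7, L=7; B->plug->A->R->C->L->F->refl->B->L'->G->R'->G->plug->G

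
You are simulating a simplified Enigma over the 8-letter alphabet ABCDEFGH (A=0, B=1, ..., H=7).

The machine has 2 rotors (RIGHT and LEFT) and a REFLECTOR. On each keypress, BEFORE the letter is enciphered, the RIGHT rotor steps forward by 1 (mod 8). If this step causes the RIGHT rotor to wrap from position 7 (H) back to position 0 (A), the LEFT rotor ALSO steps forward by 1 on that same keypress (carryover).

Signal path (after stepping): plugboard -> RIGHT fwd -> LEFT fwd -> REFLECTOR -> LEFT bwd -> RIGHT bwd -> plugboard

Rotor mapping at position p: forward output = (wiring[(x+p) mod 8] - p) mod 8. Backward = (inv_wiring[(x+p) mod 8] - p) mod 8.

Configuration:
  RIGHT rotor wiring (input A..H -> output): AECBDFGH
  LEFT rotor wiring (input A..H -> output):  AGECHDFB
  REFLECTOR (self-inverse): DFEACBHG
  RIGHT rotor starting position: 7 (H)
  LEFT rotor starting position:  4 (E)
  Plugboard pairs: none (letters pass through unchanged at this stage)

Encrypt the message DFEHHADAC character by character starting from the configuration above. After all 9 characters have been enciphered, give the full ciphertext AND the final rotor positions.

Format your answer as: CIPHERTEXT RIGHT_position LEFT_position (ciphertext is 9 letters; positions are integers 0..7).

Char 1 ('D'): step: R->0, L->5 (L advanced); D->plug->D->R->B->L->A->refl->D->L'->D->R'->E->plug->E
Char 2 ('F'): step: R->1, L=5; F->plug->F->R->F->L->H->refl->G->L'->A->R'->C->plug->C
Char 3 ('E'): step: R->2, L=5; E->plug->E->R->E->L->B->refl->F->L'->G->R'->G->plug->G
Char 4 ('H'): step: R->3, L=5; H->plug->H->R->H->L->C->refl->E->L'->C->R'->C->plug->C
Char 5 ('H'): step: R->4, L=5; H->plug->H->R->F->L->H->refl->G->L'->A->R'->F->plug->F
Char 6 ('A'): step: R->5, L=5; A->plug->A->R->A->L->G->refl->H->L'->F->R'->F->plug->F
Char 7 ('D'): step: R->6, L=5; D->plug->D->R->G->L->F->refl->B->L'->E->R'->E->plug->E
Char 8 ('A'): step: R->7, L=5; A->plug->A->R->A->L->G->refl->H->L'->F->R'->C->plug->C
Char 9 ('C'): step: R->0, L->6 (L advanced); C->plug->C->R->C->L->C->refl->E->L'->F->R'->F->plug->F
Final: ciphertext=ECGCFFECF, RIGHT=0, LEFT=6

Answer: ECGCFFECF 0 6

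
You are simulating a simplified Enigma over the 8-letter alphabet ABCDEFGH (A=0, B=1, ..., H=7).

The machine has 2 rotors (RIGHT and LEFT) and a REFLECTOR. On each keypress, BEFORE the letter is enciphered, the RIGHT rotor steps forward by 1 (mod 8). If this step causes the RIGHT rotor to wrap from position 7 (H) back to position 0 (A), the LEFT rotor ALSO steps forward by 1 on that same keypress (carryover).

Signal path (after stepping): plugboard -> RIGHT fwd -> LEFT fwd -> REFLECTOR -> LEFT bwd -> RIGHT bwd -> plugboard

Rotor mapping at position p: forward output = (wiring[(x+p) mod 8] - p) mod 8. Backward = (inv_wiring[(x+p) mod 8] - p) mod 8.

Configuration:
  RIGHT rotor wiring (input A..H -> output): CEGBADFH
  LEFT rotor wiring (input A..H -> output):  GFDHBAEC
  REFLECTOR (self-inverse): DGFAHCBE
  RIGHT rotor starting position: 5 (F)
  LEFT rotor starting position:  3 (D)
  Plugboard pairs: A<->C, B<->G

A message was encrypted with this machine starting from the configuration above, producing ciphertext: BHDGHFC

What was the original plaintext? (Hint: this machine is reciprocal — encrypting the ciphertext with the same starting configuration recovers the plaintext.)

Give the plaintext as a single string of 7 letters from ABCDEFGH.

Char 1 ('B'): step: R->6, L=3; B->plug->G->R->C->L->F->refl->C->L'->G->R'->D->plug->D
Char 2 ('H'): step: R->7, L=3; H->plug->H->R->G->L->C->refl->F->L'->C->R'->E->plug->E
Char 3 ('D'): step: R->0, L->4 (L advanced); D->plug->D->R->B->L->E->refl->H->L'->G->R'->C->plug->A
Char 4 ('G'): step: R->1, L=4; G->plug->B->R->F->L->B->refl->G->L'->D->R'->A->plug->C
Char 5 ('H'): step: R->2, L=4; H->plug->H->R->C->L->A->refl->D->L'->H->R'->B->plug->G
Char 6 ('F'): step: R->3, L=4; F->plug->F->R->H->L->D->refl->A->L'->C->R'->D->plug->D
Char 7 ('C'): step: R->4, L=4; C->plug->A->R->E->L->C->refl->F->L'->A->R'->F->plug->F

Answer: DEACGDF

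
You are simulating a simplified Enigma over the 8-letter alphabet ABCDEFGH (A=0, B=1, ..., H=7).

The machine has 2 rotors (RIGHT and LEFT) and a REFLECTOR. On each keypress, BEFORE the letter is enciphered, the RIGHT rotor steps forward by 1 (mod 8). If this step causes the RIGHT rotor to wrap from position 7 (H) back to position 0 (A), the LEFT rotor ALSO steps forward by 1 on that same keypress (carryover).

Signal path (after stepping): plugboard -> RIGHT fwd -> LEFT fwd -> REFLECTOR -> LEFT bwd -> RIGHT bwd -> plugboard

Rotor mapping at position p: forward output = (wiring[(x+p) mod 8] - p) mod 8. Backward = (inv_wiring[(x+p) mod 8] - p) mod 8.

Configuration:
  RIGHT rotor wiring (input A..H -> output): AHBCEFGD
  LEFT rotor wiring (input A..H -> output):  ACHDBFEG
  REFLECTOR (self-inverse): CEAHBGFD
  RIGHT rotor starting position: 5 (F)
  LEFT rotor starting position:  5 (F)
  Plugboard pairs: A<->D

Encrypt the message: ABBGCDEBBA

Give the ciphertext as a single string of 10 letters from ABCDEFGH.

Char 1 ('A'): step: R->6, L=5; A->plug->D->R->B->L->H->refl->D->L'->D->R'->E->plug->E
Char 2 ('B'): step: R->7, L=5; B->plug->B->R->B->L->H->refl->D->L'->D->R'->E->plug->E
Char 3 ('B'): step: R->0, L->6 (L advanced); B->plug->B->R->H->L->H->refl->D->L'->G->R'->G->plug->G
Char 4 ('G'): step: R->1, L=6; G->plug->G->R->C->L->C->refl->A->L'->B->R'->C->plug->C
Char 5 ('C'): step: R->2, L=6; C->plug->C->R->C->L->C->refl->A->L'->B->R'->F->plug->F
Char 6 ('D'): step: R->3, L=6; D->plug->A->R->H->L->H->refl->D->L'->G->R'->H->plug->H
Char 7 ('E'): step: R->4, L=6; E->plug->E->R->E->L->B->refl->E->L'->D->R'->F->plug->F
Char 8 ('B'): step: R->5, L=6; B->plug->B->R->B->L->A->refl->C->L'->C->R'->E->plug->E
Char 9 ('B'): step: R->6, L=6; B->plug->B->R->F->L->F->refl->G->L'->A->R'->A->plug->D
Char 10 ('A'): step: R->7, L=6; A->plug->D->R->C->L->C->refl->A->L'->B->R'->B->plug->B

Answer: EEGCFHFEDB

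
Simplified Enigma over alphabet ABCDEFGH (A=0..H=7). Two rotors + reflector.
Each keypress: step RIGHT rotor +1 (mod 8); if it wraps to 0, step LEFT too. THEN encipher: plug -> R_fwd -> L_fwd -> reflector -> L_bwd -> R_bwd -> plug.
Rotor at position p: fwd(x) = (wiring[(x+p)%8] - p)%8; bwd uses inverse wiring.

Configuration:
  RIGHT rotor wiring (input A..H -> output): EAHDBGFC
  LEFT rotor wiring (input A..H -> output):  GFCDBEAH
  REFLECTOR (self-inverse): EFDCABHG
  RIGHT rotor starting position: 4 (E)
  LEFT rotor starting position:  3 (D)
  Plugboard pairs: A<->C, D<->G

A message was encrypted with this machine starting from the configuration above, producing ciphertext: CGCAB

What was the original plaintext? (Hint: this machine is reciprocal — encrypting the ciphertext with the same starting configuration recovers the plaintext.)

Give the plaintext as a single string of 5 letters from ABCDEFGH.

Answer: GDFFC

Derivation:
Char 1 ('C'): step: R->5, L=3; C->plug->A->R->B->L->G->refl->H->L'->H->R'->D->plug->G
Char 2 ('G'): step: R->6, L=3; G->plug->D->R->C->L->B->refl->F->L'->D->R'->G->plug->D
Char 3 ('C'): step: R->7, L=3; C->plug->A->R->D->L->F->refl->B->L'->C->R'->F->plug->F
Char 4 ('A'): step: R->0, L->4 (L advanced); A->plug->C->R->H->L->H->refl->G->L'->G->R'->F->plug->F
Char 5 ('B'): step: R->1, L=4; B->plug->B->R->G->L->G->refl->H->L'->H->R'->A->plug->C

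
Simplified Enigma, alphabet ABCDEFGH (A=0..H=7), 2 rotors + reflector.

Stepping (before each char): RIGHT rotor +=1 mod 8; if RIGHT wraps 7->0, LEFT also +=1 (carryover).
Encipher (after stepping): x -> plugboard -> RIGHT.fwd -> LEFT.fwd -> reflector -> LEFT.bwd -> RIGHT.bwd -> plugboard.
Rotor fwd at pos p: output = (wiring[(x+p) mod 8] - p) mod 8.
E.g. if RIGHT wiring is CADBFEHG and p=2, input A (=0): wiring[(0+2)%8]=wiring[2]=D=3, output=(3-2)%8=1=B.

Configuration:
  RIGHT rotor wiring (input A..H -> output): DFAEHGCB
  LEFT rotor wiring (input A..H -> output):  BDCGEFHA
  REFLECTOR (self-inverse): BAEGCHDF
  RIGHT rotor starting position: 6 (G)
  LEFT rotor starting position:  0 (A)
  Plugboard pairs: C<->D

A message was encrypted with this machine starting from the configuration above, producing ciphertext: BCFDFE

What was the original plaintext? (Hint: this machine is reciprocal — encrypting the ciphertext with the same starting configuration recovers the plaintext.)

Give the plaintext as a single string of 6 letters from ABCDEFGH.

Answer: ADBHBF

Derivation:
Char 1 ('B'): step: R->7, L=0; B->plug->B->R->E->L->E->refl->C->L'->C->R'->A->plug->A
Char 2 ('C'): step: R->0, L->1 (L advanced); C->plug->D->R->E->L->E->refl->C->L'->A->R'->C->plug->D
Char 3 ('F'): step: R->1, L=1; F->plug->F->R->B->L->B->refl->A->L'->H->R'->B->plug->B
Char 4 ('D'): step: R->2, L=1; D->plug->C->R->F->L->G->refl->D->L'->D->R'->H->plug->H
Char 5 ('F'): step: R->3, L=1; F->plug->F->R->A->L->C->refl->E->L'->E->R'->B->plug->B
Char 6 ('E'): step: R->4, L=1; E->plug->E->R->H->L->A->refl->B->L'->B->R'->F->plug->F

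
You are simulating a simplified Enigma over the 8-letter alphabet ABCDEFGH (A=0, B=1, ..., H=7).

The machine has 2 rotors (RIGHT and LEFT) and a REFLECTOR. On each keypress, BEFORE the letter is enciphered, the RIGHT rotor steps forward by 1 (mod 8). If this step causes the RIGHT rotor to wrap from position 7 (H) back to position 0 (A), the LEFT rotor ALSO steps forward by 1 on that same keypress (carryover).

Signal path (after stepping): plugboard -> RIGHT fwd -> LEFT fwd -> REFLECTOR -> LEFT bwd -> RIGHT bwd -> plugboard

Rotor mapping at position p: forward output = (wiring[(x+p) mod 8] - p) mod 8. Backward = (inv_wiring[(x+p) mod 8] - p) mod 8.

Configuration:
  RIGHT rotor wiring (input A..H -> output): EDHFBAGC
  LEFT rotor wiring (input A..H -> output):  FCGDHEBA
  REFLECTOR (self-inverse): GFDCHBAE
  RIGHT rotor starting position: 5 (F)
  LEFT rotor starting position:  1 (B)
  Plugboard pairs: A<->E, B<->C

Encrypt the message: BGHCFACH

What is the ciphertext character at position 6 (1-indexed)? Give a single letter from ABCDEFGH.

Char 1 ('B'): step: R->6, L=1; B->plug->C->R->G->L->H->refl->E->L'->H->R'->F->plug->F
Char 2 ('G'): step: R->7, L=1; G->plug->G->R->B->L->F->refl->B->L'->A->R'->D->plug->D
Char 3 ('H'): step: R->0, L->2 (L advanced); H->plug->H->R->C->L->F->refl->B->L'->B->R'->E->plug->A
Char 4 ('C'): step: R->1, L=2; C->plug->B->R->G->L->D->refl->C->L'->D->R'->H->plug->H
Char 5 ('F'): step: R->2, L=2; F->plug->F->R->A->L->E->refl->H->L'->E->R'->E->plug->A
Char 6 ('A'): step: R->3, L=2; A->plug->E->R->H->L->A->refl->G->L'->F->R'->C->plug->B

B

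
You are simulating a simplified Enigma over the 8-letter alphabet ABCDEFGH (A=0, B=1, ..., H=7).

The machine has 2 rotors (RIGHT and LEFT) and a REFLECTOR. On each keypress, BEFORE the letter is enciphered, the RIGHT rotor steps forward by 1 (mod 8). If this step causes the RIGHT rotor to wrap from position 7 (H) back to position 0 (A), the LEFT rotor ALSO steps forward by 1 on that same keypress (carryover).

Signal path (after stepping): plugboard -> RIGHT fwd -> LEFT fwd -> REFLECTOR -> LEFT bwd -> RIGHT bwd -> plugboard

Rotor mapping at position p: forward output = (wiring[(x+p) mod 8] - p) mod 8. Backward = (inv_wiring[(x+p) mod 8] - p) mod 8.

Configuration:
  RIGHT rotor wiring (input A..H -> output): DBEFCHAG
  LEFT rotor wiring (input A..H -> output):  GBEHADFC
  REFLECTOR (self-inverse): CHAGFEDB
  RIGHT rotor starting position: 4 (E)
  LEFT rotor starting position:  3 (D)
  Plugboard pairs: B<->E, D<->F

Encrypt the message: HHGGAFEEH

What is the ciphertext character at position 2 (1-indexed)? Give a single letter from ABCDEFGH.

Char 1 ('H'): step: R->5, L=3; H->plug->H->R->F->L->D->refl->G->L'->G->R'->D->plug->F
Char 2 ('H'): step: R->6, L=3; H->plug->H->R->B->L->F->refl->E->L'->A->R'->B->plug->E

E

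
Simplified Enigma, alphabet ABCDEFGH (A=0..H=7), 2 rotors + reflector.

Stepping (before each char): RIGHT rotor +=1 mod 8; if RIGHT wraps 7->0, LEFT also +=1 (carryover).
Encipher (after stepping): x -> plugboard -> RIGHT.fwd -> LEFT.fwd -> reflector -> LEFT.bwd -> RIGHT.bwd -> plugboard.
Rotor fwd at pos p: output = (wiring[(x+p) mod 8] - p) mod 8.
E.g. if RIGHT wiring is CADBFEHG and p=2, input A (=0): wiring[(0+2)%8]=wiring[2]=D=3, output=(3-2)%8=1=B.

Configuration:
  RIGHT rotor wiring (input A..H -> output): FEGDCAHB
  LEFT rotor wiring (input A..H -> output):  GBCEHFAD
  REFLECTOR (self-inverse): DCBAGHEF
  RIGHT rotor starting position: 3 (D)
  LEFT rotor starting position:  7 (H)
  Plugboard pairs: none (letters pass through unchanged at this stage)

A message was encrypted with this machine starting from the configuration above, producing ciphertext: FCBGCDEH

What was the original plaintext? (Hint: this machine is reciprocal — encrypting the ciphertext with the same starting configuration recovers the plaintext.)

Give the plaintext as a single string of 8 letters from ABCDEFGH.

Answer: AFFEGCAA

Derivation:
Char 1 ('F'): step: R->4, L=7; F->plug->F->R->A->L->E->refl->G->L'->G->R'->A->plug->A
Char 2 ('C'): step: R->5, L=7; C->plug->C->R->E->L->F->refl->H->L'->B->R'->F->plug->F
Char 3 ('B'): step: R->6, L=7; B->plug->B->R->D->L->D->refl->A->L'->F->R'->F->plug->F
Char 4 ('G'): step: R->7, L=7; G->plug->G->R->B->L->H->refl->F->L'->E->R'->E->plug->E
Char 5 ('C'): step: R->0, L->0 (L advanced); C->plug->C->R->G->L->A->refl->D->L'->H->R'->G->plug->G
Char 6 ('D'): step: R->1, L=0; D->plug->D->R->B->L->B->refl->C->L'->C->R'->C->plug->C
Char 7 ('E'): step: R->2, L=0; E->plug->E->R->F->L->F->refl->H->L'->E->R'->A->plug->A
Char 8 ('H'): step: R->3, L=0; H->plug->H->R->D->L->E->refl->G->L'->A->R'->A->plug->A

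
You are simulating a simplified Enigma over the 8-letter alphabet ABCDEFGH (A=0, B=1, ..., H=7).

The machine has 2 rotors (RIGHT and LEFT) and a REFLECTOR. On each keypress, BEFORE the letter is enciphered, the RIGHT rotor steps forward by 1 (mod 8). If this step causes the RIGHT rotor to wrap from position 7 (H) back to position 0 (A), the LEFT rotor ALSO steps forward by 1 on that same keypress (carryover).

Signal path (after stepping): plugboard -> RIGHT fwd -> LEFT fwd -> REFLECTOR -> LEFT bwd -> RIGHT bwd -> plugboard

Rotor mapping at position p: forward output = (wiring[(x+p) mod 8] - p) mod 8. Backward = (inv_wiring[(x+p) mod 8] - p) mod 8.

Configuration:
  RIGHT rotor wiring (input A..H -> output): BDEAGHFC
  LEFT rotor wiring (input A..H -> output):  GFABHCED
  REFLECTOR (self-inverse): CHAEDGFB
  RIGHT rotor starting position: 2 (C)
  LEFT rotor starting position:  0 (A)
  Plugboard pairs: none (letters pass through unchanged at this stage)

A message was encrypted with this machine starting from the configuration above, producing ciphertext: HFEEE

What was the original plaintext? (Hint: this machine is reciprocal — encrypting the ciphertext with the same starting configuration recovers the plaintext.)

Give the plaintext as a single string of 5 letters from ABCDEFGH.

Char 1 ('H'): step: R->3, L=0; H->plug->H->R->B->L->F->refl->G->L'->A->R'->G->plug->G
Char 2 ('F'): step: R->4, L=0; F->plug->F->R->H->L->D->refl->E->L'->G->R'->D->plug->D
Char 3 ('E'): step: R->5, L=0; E->plug->E->R->G->L->E->refl->D->L'->H->R'->F->plug->F
Char 4 ('E'): step: R->6, L=0; E->plug->E->R->G->L->E->refl->D->L'->H->R'->A->plug->A
Char 5 ('E'): step: R->7, L=0; E->plug->E->R->B->L->F->refl->G->L'->A->R'->G->plug->G

Answer: GDFAG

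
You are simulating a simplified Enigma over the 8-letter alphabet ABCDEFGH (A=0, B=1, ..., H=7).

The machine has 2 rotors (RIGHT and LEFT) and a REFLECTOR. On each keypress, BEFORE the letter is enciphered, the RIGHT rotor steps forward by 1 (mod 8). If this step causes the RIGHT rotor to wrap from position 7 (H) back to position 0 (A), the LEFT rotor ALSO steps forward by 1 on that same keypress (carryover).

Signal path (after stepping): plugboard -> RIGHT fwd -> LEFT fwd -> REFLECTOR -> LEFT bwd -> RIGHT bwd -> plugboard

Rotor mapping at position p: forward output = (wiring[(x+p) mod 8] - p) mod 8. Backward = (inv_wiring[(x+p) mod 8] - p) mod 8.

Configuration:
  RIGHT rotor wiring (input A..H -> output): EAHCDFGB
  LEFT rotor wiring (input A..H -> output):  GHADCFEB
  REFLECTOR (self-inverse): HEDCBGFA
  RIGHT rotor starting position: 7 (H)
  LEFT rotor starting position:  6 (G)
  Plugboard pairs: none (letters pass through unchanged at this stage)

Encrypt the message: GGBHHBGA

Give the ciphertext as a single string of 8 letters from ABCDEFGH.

Char 1 ('G'): step: R->0, L->7 (L advanced); G->plug->G->R->G->L->G->refl->F->L'->H->R'->C->plug->C
Char 2 ('G'): step: R->1, L=7; G->plug->G->R->A->L->C->refl->D->L'->F->R'->F->plug->F
Char 3 ('B'): step: R->2, L=7; B->plug->B->R->A->L->C->refl->D->L'->F->R'->A->plug->A
Char 4 ('H'): step: R->3, L=7; H->plug->H->R->E->L->E->refl->B->L'->D->R'->D->plug->D
Char 5 ('H'): step: R->4, L=7; H->plug->H->R->G->L->G->refl->F->L'->H->R'->A->plug->A
Char 6 ('B'): step: R->5, L=7; B->plug->B->R->B->L->H->refl->A->L'->C->R'->F->plug->F
Char 7 ('G'): step: R->6, L=7; G->plug->G->R->F->L->D->refl->C->L'->A->R'->A->plug->A
Char 8 ('A'): step: R->7, L=7; A->plug->A->R->C->L->A->refl->H->L'->B->R'->C->plug->C

Answer: CFADAFAC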